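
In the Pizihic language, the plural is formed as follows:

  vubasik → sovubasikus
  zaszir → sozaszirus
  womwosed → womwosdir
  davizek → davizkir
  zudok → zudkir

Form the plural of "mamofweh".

vubasik and davizek both end in -k yet inflect differently (sovubasikus, davizkir), so the final letter is not what conditions the rule; the last vowel is.
"mamofweh" has last vowel 'e'. The stems whose last vowel is 'e' (womwosed → womwosdir, davizek → davizkir) delete the last vowel and add -ir.
The other pattern: stems whose last vowel is 'i' add so- … -us around the stem.
So mamofweh → mamofwhir.

mamofwhir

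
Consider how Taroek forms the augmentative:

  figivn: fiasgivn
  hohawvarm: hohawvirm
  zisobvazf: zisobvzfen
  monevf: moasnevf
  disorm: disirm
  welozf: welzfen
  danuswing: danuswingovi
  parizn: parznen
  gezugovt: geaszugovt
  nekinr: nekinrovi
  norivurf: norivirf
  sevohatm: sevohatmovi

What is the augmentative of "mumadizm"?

"mumadizm" has second-to-last letter 'z'. The stems whose second-to-last letter is 'z' (welozf → welzfen, parizn → parznen, zisobvazf → zisobvzfen) delete the last vowel and add -en.
So mumadizm → mumadzmen.

mumadzmen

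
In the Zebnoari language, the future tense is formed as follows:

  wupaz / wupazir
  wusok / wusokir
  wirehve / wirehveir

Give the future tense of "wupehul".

wupehulir

Every pair shown (wupaz → wupazir, wusok → wusokir, wirehve → wirehveir) follows the same rule: add -ir.
So wupehul → wupehulir.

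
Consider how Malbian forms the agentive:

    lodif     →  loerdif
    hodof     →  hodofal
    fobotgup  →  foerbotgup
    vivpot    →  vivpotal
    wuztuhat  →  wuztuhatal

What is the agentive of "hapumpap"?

"hapumpap" has last vowel 'a'. The one such stem in the data (wuztuhat → wuztuhatal) adds -al, so the same rule applies.
So hapumpap → hapumpapal.

hapumpapal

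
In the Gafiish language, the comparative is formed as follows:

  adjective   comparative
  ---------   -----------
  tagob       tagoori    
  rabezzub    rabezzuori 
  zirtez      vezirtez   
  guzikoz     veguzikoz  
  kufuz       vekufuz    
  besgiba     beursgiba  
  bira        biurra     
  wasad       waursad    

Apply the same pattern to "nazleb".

nazleori

tagob and guzikoz both have last vowel 'o' yet inflect differently (tagoori, veguzikoz), so the last vowel is not what conditions the rule; the final letter is.
"nazleb" ends in -b. The stems ending in -b (tagob → tagoori, rabezzub → rabezzuori) drop the final letter and add -ori.
The other patterns: stems ending in -z add the prefix ve-; stems ending in -a or -d insert -ur- after the first vowel.
So nazleb → nazleori.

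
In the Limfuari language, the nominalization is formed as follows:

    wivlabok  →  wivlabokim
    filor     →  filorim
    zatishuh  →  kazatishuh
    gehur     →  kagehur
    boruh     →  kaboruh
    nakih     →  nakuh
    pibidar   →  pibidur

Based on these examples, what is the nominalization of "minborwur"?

"minborwur" has last vowel 'u'. The stems whose last vowel is 'u' (zatishuh → kazatishuh, gehur → kagehur, boruh → kaboruh) add the prefix ka-.
The other patterns: stems whose last vowel is 'o' add -im; stems whose last vowel is 'a' or 'i' change the last vowel to 'u'.
So minborwur → kaminborwur.

kaminborwur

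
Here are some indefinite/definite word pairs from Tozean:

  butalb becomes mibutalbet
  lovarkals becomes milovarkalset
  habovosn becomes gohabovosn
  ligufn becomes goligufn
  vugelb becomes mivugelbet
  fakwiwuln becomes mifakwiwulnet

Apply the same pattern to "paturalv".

mipaturalvet

fakwiwuln and ligufn both end in -n yet inflect differently (mifakwiwulnet, goligufn), so the final letter is not what conditions the rule; the second-to-last letter is.
"paturalv" has second-to-last letter 'l'. The stems whose second-to-last letter is 'l' (butalb → mibutalbet, vugelb → mivugelbet, fakwiwuln → mifakwiwulnet) add mi- … -et around the stem.
The other pattern: stems whose second-to-last letter is 'f' or 's' add the prefix go-.
So paturalv → mipaturalvet.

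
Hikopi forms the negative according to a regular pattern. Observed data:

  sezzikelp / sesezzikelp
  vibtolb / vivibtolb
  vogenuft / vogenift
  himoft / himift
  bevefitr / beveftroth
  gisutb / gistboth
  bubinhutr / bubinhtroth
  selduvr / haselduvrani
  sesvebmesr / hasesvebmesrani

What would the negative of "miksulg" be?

mimiksulg

"miksulg" has second-to-last letter 'l'. The stems whose second-to-last letter is 'l' (sezzikelp → sesezzikelp, vibtolb → vivibtolb) repeat the first consonant+vowel as a prefix.
The other patterns: stems whose second-to-last letter is 'f' change the last vowel to 'i'; stems whose second-to-last letter is 't' delete the last vowel and add -oth; stems whose second-to-last letter is 's' or 'v' add ha- … -ani around the stem.
So miksulg → mimiksulg.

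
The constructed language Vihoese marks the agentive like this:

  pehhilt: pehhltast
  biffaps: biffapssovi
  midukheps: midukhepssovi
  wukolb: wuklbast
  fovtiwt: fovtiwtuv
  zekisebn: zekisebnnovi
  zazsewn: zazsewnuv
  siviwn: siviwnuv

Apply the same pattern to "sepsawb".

"sepsawb" has second-to-last letter 'w'. The stems whose second-to-last letter is 'w' (fovtiwt → fovtiwtuv, zazsewn → zazsewnuv, siviwn → siviwnuv) add -uv.
The other patterns: stems whose second-to-last letter is 'b' or 'p' double the final consonant and add -ovi; stems whose second-to-last letter is 'l' delete the last vowel and add -ast.
So sepsawb → sepsawbuv.

sepsawbuv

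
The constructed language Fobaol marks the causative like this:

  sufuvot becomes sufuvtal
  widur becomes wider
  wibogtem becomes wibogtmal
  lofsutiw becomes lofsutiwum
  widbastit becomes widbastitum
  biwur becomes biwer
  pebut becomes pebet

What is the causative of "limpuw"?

"limpuw" has last vowel 'u'. The stems whose last vowel is 'u' (biwur → biwer, pebut → pebet, widur → wider) change the last vowel to 'e'.
The other patterns: stems whose last vowel is 'i' add -um; stems whose last vowel is 'e' or 'o' delete the last vowel and add -al.
So limpuw → limpew.

limpew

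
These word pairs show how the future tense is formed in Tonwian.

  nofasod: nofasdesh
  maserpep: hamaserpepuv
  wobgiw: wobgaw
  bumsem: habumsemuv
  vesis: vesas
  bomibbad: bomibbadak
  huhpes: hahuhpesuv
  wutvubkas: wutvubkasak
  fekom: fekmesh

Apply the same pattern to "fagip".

fagap

huhpes and vesis both end in -s yet inflect differently (hahuhpesuv, vesas), so the final letter is not what conditions the rule; the last vowel is.
"fagip" has last vowel 'i'. The stems whose last vowel is 'i' (vesis → vesas, wobgiw → wobgaw) change the last vowel to 'a'.
The other patterns: stems whose last vowel is 'e' add ha- … -uv around the stem; stems whose last vowel is 'a' add -ak; stems whose last vowel is 'o' delete the last vowel and add -esh.
So fagip → fagap.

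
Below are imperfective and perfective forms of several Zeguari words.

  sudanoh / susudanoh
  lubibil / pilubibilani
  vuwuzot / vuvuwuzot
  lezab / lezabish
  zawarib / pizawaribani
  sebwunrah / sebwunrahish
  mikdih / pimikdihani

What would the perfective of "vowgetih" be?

"vowgetih" has last vowel 'i'. The stems whose last vowel is 'i' (lubibil → pilubibilani, zawarib → pizawaribani, mikdih → pimikdihani) add pi- … -ani around the stem.
The other patterns: stems whose last vowel is 'a' add -ish; stems whose last vowel is 'o' repeat the first consonant+vowel as a prefix.
So vowgetih → pivowgetihani.

pivowgetihani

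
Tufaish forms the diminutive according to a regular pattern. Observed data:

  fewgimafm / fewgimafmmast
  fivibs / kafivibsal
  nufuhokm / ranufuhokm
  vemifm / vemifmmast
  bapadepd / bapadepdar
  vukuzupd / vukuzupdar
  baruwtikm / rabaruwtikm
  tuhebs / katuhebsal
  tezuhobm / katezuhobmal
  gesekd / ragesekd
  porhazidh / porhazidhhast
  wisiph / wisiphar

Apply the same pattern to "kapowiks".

rakapowiks

tezuhobm and nufuhokm both end in -m yet inflect differently (katezuhobmal, ranufuhokm), so the final letter is not what conditions the rule; the second-to-last letter is.
"kapowiks" has second-to-last letter 'k'. The stems whose second-to-last letter is 'k' (nufuhokm → ranufuhokm, gesekd → ragesekd, baruwtikm → rabaruwtikm) add the prefix ra-.
So kapowiks → rakapowiks.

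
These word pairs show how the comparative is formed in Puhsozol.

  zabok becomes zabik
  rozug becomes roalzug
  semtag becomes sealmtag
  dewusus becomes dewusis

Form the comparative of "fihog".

rozug and dewusus both have last vowel 'u' yet inflect differently (roalzug, dewusis), so the last vowel is not what conditions the rule; the final letter is.
"fihog" ends in -g. The stems ending in -g (semtag → sealmtag, rozug → roalzug) insert -al- after the first vowel.
The other pattern: stems ending in -k or -s change the last vowel to 'i'.
So fihog → fialhog.

fialhog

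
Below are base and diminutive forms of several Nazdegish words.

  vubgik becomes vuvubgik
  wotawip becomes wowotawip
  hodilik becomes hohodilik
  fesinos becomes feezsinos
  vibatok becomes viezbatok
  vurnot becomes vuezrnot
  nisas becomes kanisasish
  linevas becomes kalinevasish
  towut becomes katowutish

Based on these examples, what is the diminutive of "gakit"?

gagakit

vubgik and vibatok both end in -k yet inflect differently (vuvubgik, viezbatok), so the final letter is not what conditions the rule; the last vowel is.
"gakit" has last vowel 'i'. The stems whose last vowel is 'i' (vubgik → vuvubgik, wotawip → wowotawip, hodilik → hohodilik) repeat the first consonant+vowel as a prefix.
So gakit → gagakit.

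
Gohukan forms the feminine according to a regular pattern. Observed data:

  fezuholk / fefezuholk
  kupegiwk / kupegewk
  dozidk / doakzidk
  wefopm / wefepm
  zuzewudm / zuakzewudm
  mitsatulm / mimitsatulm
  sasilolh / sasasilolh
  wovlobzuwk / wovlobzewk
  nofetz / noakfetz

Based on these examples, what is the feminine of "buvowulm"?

bubuvowulm

"buvowulm" has second-to-last letter 'l'. The stems whose second-to-last letter is 'l' (sasilolh → sasasilolh, fezuholk → fefezuholk, mitsatulm → mimitsatulm) repeat the first consonant+vowel as a prefix.
So buvowulm → bubuvowulm.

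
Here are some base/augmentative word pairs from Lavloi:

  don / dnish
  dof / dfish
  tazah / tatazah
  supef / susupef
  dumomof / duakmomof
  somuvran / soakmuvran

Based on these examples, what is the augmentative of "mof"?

dof and supef both end in -f yet inflect differently (dfish, susupef), so the final letter is not what conditions the rule; the number of vowels is.
"mof" has 1 vowel. The stems with 1 vowel (don → dnish, dof → dfish) delete the last vowel and add -ish.
So mof → mfish.

mfish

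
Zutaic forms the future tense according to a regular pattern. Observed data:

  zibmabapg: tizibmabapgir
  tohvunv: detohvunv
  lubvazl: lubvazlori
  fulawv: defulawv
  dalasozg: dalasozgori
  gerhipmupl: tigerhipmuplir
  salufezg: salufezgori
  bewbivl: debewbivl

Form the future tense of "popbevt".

depopbevt

lubvazl and gerhipmupl both end in -l yet inflect differently (lubvazlori, tigerhipmuplir), so the final letter is not what conditions the rule; the second-to-last letter is.
"popbevt" has second-to-last letter 'v'. The one such stem in the data (bewbivl → debewbivl) adds the prefix de-, so the same rule applies.
The other patterns: stems whose second-to-last letter is 'z' add -ori; stems whose second-to-last letter is 'p' add ti- … -ir around the stem.
So popbevt → depopbevt.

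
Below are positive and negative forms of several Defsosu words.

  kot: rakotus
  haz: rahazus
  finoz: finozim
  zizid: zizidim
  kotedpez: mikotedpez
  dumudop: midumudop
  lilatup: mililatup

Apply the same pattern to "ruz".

raruzus

haz and finoz both end in -z yet inflect differently (rahazus, finozim), so the final letter is not what conditions the rule; the number of vowels is.
"ruz" has 1 vowel. The stems with 1 vowel (kot → rakotus, haz → rahazus) add ra- … -us around the stem.
The other patterns: stems with 2 vowels add -im; stems with 3 vowels add the prefix mi-.
So ruz → raruzus.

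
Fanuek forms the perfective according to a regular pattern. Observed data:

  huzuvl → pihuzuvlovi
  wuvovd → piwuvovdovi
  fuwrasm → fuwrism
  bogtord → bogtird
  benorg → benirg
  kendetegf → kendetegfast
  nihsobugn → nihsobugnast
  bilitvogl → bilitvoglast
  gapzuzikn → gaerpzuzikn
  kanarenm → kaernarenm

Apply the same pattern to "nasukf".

wuvovd and bogtord both end in -d yet inflect differently (piwuvovdovi, bogtird), so the final letter is not what conditions the rule; the second-to-last letter is.
"nasukf" has second-to-last letter 'k'. The one such stem in the data (gapzuzikn → gaerpzuzikn) inserts -er- after the first vowel (as does kanarenm), so the same rule applies.
So nasukf → naersukf.

naersukf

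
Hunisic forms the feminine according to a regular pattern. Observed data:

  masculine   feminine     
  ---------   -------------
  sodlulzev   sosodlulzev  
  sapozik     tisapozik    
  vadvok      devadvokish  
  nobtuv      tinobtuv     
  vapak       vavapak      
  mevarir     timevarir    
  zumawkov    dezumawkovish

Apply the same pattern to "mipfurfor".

zumawkov and nobtuv both end in -v yet inflect differently (dezumawkovish, tinobtuv), so the final letter is not what conditions the rule; the last vowel is.
"mipfurfor" has last vowel 'o'. The stems whose last vowel is 'o' (zumawkov → dezumawkovish, vadvok → devadvokish) add de- … -ish around the stem.
The other patterns: stems whose last vowel is 'i' or 'u' add the prefix ti-; stems whose last vowel is 'a' or 'e' repeat the first consonant+vowel as a prefix.
So mipfurfor → demipfurforish.

demipfurforish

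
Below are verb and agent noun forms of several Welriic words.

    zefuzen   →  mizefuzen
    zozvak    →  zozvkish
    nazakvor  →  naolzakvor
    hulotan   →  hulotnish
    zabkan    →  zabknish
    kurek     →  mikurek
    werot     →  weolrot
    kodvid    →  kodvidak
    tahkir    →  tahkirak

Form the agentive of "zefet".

mizefet

tahkir and nazakvor both end in -r yet inflect differently (tahkirak, naolzakvor), so the final letter is not what conditions the rule; the last vowel is.
"zefet" has last vowel 'e'. The stems whose last vowel is 'e' (kurek → mikurek, zefuzen → mizefuzen) add the prefix mi-.
The other patterns: stems whose last vowel is 'i' add -ak; stems whose last vowel is 'a' delete the last vowel and add -ish; stems whose last vowel is 'o' insert -ol- after the first vowel.
So zefet → mizefet.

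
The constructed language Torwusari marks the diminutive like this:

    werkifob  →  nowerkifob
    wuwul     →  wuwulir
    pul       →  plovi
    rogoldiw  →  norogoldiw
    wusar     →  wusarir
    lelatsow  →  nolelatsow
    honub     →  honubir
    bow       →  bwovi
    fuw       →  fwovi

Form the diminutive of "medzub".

medzubir

pul and wuwul both end in -l yet inflect differently (plovi, wuwulir), so the final letter is not what conditions the rule; the number of vowels is.
"medzub" has 2 vowels. The stems with 2 vowels (wusar → wusarir, honub → honubir, wuwul → wuwulir) add -ir.
The other patterns: stems with 1 vowel delete the last vowel and add -ovi; stems with 3 vowels add the prefix no-.
So medzub → medzubir.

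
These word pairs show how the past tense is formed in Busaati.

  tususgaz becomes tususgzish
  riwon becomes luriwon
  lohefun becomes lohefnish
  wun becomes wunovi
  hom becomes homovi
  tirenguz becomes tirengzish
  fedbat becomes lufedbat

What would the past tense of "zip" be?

zipovi

wun and riwon both end in -n yet inflect differently (wunovi, luriwon), so the final letter is not what conditions the rule; the number of vowels is.
"zip" has 1 vowel. The stems with 1 vowel (wun → wunovi, hom → homovi) add -ovi.
So zip → zipovi.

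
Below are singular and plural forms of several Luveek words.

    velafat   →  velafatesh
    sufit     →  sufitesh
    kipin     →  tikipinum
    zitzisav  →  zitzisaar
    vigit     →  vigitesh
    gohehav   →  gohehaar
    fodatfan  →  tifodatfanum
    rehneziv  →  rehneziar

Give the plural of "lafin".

tilafinum

velafat and gohehav both have last vowel 'a' yet inflect differently (velafatesh, gohehaar), so the last vowel is not what conditions the rule; the final letter is.
"lafin" ends in -n. The stems ending in -n (fodatfan → tifodatfanum, kipin → tikipinum) add ti- … -um around the stem.
The other patterns: stems ending in -t add -esh; stems ending in -v drop the final letter and add -ar.
So lafin → tilafinum.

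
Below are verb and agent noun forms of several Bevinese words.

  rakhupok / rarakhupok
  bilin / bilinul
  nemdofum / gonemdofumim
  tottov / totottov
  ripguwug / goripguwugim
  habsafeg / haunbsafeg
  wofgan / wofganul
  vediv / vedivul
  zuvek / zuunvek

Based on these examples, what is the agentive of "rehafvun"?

gorehafvunim

zuvek and rakhupok both end in -k yet inflect differently (zuunvek, rarakhupok), so the final letter is not what conditions the rule; the last vowel is.
"rehafvun" has last vowel 'u'. The stems whose last vowel is 'u' (ripguwug → goripguwugim, nemdofum → gonemdofumim) add go- … -im around the stem.
So rehafvun → gorehafvunim.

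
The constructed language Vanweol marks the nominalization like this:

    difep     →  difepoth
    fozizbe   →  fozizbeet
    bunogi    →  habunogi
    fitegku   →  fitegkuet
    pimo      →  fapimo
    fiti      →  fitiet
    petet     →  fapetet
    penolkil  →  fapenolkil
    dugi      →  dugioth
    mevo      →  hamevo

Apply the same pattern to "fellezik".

dugi and fiti both end in -i yet inflect differently (dugioth, fitiet), so the final letter is not what conditions the rule; the first letter is.
"fellezik" begins with f-. The stems beginning with f- (fiti → fitiet, fitegku → fitegkuet, fozizbe → fozizbeet) add -et.
The other patterns: stems beginning with d- add -oth; stems beginning with p- add the prefix fa-; stems beginning with b- or m- add the prefix ha-.
So fellezik → felleziket.

felleziket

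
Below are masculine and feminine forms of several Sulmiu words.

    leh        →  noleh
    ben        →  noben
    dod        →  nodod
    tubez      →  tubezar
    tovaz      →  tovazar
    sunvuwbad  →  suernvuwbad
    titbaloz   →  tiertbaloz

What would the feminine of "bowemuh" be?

dod and sunvuwbad both end in -d yet inflect differently (nodod, suernvuwbad), so the final letter is not what conditions the rule; the number of vowels is.
"bowemuh" has 3 vowels. The stems with 3 vowels (sunvuwbad → suernvuwbad, titbaloz → tiertbaloz) insert -er- after the first vowel.
The other patterns: stems with 1 vowel add the prefix no-; stems with 2 vowels add -ar.
So bowemuh → boerwemuh.

boerwemuh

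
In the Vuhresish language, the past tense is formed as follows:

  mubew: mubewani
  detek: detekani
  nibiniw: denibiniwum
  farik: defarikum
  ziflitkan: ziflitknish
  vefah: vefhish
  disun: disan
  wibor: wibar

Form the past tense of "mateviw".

mubew and nibiniw both end in -w yet inflect differently (mubewani, denibiniwum), so the final letter is not what conditions the rule; the last vowel is.
"mateviw" has last vowel 'i'. The stems whose last vowel is 'i' (nibiniw → denibiniwum, farik → defarikum) add de- … -um around the stem.
The other patterns: stems whose last vowel is 'e' add -ani; stems whose last vowel is 'a' delete the last vowel and add -ish; stems whose last vowel is 'o' or 'u' change the last vowel to 'a'.
So mateviw → demateviwum.

demateviwum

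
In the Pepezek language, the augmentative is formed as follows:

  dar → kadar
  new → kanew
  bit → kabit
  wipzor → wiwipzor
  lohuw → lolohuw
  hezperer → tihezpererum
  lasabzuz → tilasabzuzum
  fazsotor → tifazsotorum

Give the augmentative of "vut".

kavut

"vut" has 1 vowel. The stems with 1 vowel (dar → kadar, new → kanew, bit → kabit) add the prefix ka-.
The other patterns: stems with 2 vowels repeat the first consonant+vowel as a prefix; stems with 3 vowels add ti- … -um around the stem.
So vut → kavut.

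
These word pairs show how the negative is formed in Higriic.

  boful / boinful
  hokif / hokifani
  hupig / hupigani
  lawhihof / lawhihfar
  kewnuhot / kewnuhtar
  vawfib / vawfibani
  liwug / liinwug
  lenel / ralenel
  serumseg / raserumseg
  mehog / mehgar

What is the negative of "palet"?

rapalet

serumseg and hupig both end in -g yet inflect differently (raserumseg, hupigani), so the final letter is not what conditions the rule; the last vowel is.
"palet" has last vowel 'e'. The stems whose last vowel is 'e' (lenel → ralenel, serumseg → raserumseg) add the prefix ra-.
The other patterns: stems whose last vowel is 'i' add -ani; stems whose last vowel is 'u' insert -in- after the first vowel; stems whose last vowel is 'o' delete the last vowel and add -ar.
So palet → rapalet.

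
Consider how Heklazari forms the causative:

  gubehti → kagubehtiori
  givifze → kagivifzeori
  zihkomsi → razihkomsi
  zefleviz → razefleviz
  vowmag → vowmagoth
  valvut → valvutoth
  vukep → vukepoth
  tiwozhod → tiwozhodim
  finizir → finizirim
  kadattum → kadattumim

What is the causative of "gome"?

kagomeori

gubehti and zihkomsi both end in -i yet inflect differently (kagubehtiori, razihkomsi), so the final letter is not what conditions the rule; the first letter is.
"gome" begins with g-. The stems beginning with g- (gubehti → kagubehtiori, givifze → kagivifzeori) add ka- … -ori around the stem.
The other patterns: stems beginning with z- add the prefix ra-; stems beginning with v- add -oth; stems beginning with f-, k- or t- add -im.
So gome → kagomeori.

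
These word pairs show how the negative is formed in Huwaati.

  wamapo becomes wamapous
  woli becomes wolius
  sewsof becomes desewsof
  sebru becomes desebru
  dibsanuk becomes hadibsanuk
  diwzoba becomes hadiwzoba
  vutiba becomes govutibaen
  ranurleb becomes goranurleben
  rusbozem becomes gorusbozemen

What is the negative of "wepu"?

wepuus

diwzoba and vutiba both end in -a yet inflect differently (hadiwzoba, govutibaen), so the final letter is not what conditions the rule; the first letter is.
"wepu" begins with w-. The stems beginning with w- (wamapo → wamapous, woli → wolius) add -us.
So wepu → wepuus.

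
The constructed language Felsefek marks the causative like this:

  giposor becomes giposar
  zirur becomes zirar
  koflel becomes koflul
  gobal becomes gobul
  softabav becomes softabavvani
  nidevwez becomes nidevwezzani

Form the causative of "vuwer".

vuwar

gobal and softabav both have last vowel 'a' yet inflect differently (gobul, softabavvani), so the last vowel is not what conditions the rule; the final letter is.
"vuwer" ends in -r. The stems ending in -r (giposor → giposar, zirur → zirar) change the last vowel to 'a'.
The other patterns: stems ending in -l change the last vowel to 'u'; stems ending in -v or -z double the final consonant and add -ani.
So vuwer → vuwar.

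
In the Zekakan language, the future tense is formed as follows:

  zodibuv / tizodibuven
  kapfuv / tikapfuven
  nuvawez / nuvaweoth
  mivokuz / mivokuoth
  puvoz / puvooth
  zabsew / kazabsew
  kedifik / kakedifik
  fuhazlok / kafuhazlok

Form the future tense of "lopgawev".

"lopgawev" ends in -v. The stems ending in -v (zodibuv → tizodibuven, kapfuv → tikapfuven) add ti- … -en around the stem.
The other patterns: stems ending in -z drop the final letter and add -oth; stems ending in -k or -w add the prefix ka-.
So lopgawev → tilopgaweven.

tilopgaweven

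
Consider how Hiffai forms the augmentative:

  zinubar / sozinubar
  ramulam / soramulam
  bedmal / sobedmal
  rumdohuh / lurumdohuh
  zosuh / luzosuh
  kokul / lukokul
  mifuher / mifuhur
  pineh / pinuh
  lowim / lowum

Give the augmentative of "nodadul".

lunodadul

bedmal and kokul both end in -l yet inflect differently (sobedmal, lukokul), so the final letter is not what conditions the rule; the last vowel is.
"nodadul" has last vowel 'u'. The stems whose last vowel is 'u' (rumdohuh → lurumdohuh, zosuh → luzosuh, kokul → lukokul) add the prefix lu-.
The other patterns: stems whose last vowel is 'a' add the prefix so-; stems whose last vowel is 'e' or 'i' change the last vowel to 'u'.
So nodadul → lunodadul.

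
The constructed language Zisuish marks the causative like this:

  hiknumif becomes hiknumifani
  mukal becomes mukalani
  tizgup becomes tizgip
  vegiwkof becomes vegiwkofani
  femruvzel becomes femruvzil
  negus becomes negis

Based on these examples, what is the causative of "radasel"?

radasil

femruvzel and mukal both end in -l yet inflect differently (femruvzil, mukalani), so the final letter is not what conditions the rule; the last vowel is.
"radasel" has last vowel 'e'. The one such stem in the data (femruvzel → femruvzil) changes the last vowel to 'i' (as do tizgup, negus), so the same rule applies.
So radasel → radasil.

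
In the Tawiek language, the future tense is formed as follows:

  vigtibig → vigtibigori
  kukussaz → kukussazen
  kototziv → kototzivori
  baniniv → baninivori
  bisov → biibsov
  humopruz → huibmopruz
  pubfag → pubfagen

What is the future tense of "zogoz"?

"zogoz" has last vowel 'o'. The one such stem in the data (bisov → biibsov) inserts -ib- after the first vowel (as does humopruz), so the same rule applies.
The other patterns: stems whose last vowel is 'i' add -ori; stems whose last vowel is 'a' add -en.
So zogoz → zoibgoz.

zoibgoz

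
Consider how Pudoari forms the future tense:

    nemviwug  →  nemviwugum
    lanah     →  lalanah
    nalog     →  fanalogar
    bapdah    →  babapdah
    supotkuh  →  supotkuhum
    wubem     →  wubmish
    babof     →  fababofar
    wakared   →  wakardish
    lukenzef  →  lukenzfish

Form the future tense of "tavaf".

tatavaf

lukenzef and babof both end in -f yet inflect differently (lukenzfish, fababofar), so the final letter is not what conditions the rule; the last vowel is.
"tavaf" has last vowel 'a'. The stems whose last vowel is 'a' (lanah → lalanah, bapdah → babapdah) repeat the first consonant+vowel as a prefix.
So tavaf → tatavaf.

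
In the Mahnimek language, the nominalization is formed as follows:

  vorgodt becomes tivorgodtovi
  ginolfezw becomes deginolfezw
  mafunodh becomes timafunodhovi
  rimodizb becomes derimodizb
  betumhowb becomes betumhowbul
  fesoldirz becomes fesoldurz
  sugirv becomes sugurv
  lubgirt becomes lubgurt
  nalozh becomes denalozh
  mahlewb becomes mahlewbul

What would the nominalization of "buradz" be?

tiburadzovi

"buradz" has second-to-last letter 'd'. The stems whose second-to-last letter is 'd' (vorgodt → tivorgodtovi, mafunodh → timafunodhovi) add ti- … -ovi around the stem.
So buradz → tiburadzovi.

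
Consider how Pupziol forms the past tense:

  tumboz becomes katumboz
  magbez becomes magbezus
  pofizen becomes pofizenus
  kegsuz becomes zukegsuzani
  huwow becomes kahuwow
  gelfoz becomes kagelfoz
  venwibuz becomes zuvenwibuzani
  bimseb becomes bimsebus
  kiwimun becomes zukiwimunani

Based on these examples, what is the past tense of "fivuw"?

zufivuwani

"fivuw" has last vowel 'u'. The stems whose last vowel is 'u' (kiwimun → zukiwimunani, kegsuz → zukegsuzani, venwibuz → zuvenwibuzani) add zu- … -ani around the stem.
So fivuw → zufivuwani.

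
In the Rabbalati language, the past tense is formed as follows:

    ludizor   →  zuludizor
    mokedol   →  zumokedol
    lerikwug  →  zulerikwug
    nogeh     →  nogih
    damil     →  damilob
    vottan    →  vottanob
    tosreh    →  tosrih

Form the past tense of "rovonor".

zurovonor

mokedol and damil both end in -l yet inflect differently (zumokedol, damilob), so the final letter is not what conditions the rule; the last vowel is.
"rovonor" has last vowel 'o'. The stems whose last vowel is 'o' (ludizor → zuludizor, mokedol → zumokedol) add the prefix zu-.
The other patterns: stems whose last vowel is 'e' change the last vowel to 'i'; stems whose last vowel is 'a' or 'i' add -ob.
So rovonor → zurovonor.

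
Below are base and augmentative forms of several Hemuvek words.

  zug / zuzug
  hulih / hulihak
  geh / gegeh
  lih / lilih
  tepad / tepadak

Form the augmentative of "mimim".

mimimak

hulih and lih both end in -h yet inflect differently (hulihak, lilih), so the final letter is not what conditions the rule; the number of vowels is.
"mimim" has 2 vowels. The stems with 2 vowels (tepad → tepadak, hulih → hulihak) add -ak.
So mimim → mimimak.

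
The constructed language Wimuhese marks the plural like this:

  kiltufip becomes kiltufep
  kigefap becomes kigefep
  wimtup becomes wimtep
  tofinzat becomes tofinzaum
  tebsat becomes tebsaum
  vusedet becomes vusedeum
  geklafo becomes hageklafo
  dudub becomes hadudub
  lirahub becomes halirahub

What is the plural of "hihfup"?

kigefap and tofinzat both have last vowel 'a' yet inflect differently (kigefep, tofinzaum), so the last vowel is not what conditions the rule; the final letter is.
"hihfup" ends in -p. The stems ending in -p (kiltufip → kiltufep, kigefap → kigefep, wimtup → wimtep) change the last vowel to 'e'.
The other patterns: stems ending in -t drop the final letter and add -um; stems ending in -b or -o add the prefix ha-.
So hihfup → hihfep.

hihfep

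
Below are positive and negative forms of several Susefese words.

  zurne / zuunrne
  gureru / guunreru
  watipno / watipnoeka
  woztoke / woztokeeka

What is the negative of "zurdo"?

zuunrdo

woztoke and zurne both end in -e yet inflect differently (woztokeeka, zuunrne), so the final letter is not what conditions the rule; the first letter is.
"zurdo" begins with z-. The one such stem in the data (zurne → zuunrne) inserts -un- after the first vowel (as does gureru), so the same rule applies.
So zurdo → zuunrdo.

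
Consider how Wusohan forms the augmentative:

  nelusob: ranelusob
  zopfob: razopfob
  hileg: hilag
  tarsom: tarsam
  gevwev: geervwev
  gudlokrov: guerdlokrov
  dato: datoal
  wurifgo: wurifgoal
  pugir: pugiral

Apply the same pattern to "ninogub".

raninogub

nelusob and tarsom both have last vowel 'o' yet inflect differently (ranelusob, tarsam), so the last vowel is not what conditions the rule; the final letter is.
"ninogub" ends in -b. The stems ending in -b (nelusob → ranelusob, zopfob → razopfob) add the prefix ra-.
So ninogub → raninogub.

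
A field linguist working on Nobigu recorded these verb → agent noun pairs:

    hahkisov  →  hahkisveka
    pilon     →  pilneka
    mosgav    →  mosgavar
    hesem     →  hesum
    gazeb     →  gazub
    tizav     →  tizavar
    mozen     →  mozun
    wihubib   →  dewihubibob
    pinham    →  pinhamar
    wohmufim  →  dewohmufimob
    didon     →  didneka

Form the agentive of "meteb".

tizav and hahkisov both end in -v yet inflect differently (tizavar, hahkisveka), so the final letter is not what conditions the rule; the last vowel is.
"meteb" has last vowel 'e'. The stems whose last vowel is 'e' (mozen → mozun, gazeb → gazub, hesem → hesum) change the last vowel to 'u'.
The other patterns: stems whose last vowel is 'a' add -ar; stems whose last vowel is 'o' delete the last vowel and add -eka; stems whose last vowel is 'i' add de- … -ob around the stem.
So meteb → metub.

metub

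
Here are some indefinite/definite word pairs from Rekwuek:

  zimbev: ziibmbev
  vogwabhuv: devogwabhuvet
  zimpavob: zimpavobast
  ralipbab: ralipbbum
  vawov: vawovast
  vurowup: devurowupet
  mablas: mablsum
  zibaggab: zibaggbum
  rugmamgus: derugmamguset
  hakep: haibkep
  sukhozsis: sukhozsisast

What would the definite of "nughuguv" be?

denughuguvet

vawov and zimbev both end in -v yet inflect differently (vawovast, ziibmbev), so the final letter is not what conditions the rule; the last vowel is.
"nughuguv" has last vowel 'u'. The stems whose last vowel is 'u' (vurowup → devurowupet, vogwabhuv → devogwabhuvet, rugmamgus → derugmamguset) add de- … -et around the stem.
The other patterns: stems whose last vowel is 'i' or 'o' add -ast; stems whose last vowel is 'e' insert -ib- after the first vowel; stems whose last vowel is 'a' delete the last vowel and add -um.
So nughuguv → denughuguvet.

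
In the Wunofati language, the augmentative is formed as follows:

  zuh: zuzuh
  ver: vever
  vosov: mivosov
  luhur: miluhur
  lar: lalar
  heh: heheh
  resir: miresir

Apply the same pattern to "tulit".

luhur and lar both end in -r yet inflect differently (miluhur, lalar), so the final letter is not what conditions the rule; the number of vowels is.
"tulit" has 2 vowels. The stems with 2 vowels (vosov → mivosov, luhur → miluhur, resir → miresir) add the prefix mi-.
The other pattern: stems with 1 vowel repeat the first consonant+vowel as a prefix.
So tulit → mitulit.

mitulit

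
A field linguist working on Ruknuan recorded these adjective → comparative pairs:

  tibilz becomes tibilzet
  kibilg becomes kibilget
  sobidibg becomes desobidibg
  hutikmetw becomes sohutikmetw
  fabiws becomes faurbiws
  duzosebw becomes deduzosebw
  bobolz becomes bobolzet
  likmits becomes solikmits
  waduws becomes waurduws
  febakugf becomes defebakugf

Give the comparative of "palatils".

likmits and fabiws both end in -s yet inflect differently (solikmits, faurbiws), so the final letter is not what conditions the rule; the second-to-last letter is.
"palatils" has second-to-last letter 'l'. The stems whose second-to-last letter is 'l' (bobolz → bobolzet, kibilg → kibilget, tibilz → tibilzet) add -et.
The other patterns: stems whose second-to-last letter is 't' add the prefix so-; stems whose second-to-last letter is 'w' insert -ur- after the first vowel; stems whose second-to-last letter is 'b' or 'g' add the prefix de-.
So palatils → palatilset.

palatilset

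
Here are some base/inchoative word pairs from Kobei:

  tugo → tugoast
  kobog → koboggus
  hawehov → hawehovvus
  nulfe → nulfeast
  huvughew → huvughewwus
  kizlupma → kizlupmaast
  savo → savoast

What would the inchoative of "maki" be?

savo and hawehov both have last vowel 'o' yet inflect differently (savoast, hawehovvus), so the last vowel is not what conditions the rule; whether the stem ends in a vowel or a consonant is.
"maki" ends in a vowel. The stems ending in a vowel (savo → savoast, tugo → tugoast, nulfe → nulfeast) add -ast.
The other pattern: stems ending in a consonant double the final consonant and add -us.
So maki → makiast.

makiast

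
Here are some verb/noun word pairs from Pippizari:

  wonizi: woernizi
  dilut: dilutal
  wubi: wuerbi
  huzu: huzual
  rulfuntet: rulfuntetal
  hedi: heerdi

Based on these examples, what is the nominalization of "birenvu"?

birenvual

hedi and huzu both begin with h- yet inflect differently (heerdi, huzual), so the first letter is not what conditions the rule; the final letter is.
"birenvu" ends in -u. The one such stem in the data (huzu → huzual) adds -al, so the same rule applies.
The other pattern: stems ending in -i insert -er- after the first vowel.
So birenvu → birenvual.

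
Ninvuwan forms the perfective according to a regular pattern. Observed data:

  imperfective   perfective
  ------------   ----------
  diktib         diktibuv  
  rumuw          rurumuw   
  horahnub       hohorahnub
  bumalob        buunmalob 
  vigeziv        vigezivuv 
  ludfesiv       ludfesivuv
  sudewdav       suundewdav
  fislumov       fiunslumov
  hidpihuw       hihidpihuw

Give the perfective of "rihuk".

diktib and horahnub both end in -b yet inflect differently (diktibuv, hohorahnub), so the final letter is not what conditions the rule; the last vowel is.
"rihuk" has last vowel 'u'. The stems whose last vowel is 'u' (rumuw → rurumuw, hidpihuw → hihidpihuw, horahnub → hohorahnub) repeat the first consonant+vowel as a prefix.
So rihuk → ririhuk.

ririhuk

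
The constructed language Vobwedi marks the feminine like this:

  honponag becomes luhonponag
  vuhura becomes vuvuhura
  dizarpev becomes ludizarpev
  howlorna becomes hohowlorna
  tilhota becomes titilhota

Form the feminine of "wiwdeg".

tilhota and honponag both have last vowel 'a' yet inflect differently (titilhota, luhonponag), so the last vowel is not what conditions the rule; the final letter is.
"wiwdeg" ends in -g. The one such stem in the data (honponag → luhonponag) adds the prefix lu-, so the same rule applies.
The other pattern: stems ending in -a repeat the first consonant+vowel as a prefix.
So wiwdeg → luwiwdeg.

luwiwdeg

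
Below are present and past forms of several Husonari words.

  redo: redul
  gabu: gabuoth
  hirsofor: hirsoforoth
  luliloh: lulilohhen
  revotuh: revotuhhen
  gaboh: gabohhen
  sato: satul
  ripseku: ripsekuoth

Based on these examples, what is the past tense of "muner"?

muneroth

gaboh and sato both have last vowel 'o' yet inflect differently (gabohhen, satul), so the last vowel is not what conditions the rule; the final letter is.
"muner" ends in -r. The one such stem in the data (hirsofor → hirsoforoth) adds -oth, so the same rule applies.
The other patterns: stems ending in -h double the final consonant and add -en; stems ending in -o drop the final letter and add -ul.
So muner → muneroth.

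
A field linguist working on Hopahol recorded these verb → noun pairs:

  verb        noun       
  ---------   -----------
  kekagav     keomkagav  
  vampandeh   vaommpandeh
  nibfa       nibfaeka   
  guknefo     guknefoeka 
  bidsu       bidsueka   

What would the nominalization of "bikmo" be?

bikmoeka

kekagav and nibfa both have last vowel 'a' yet inflect differently (keomkagav, nibfaeka), so the last vowel is not what conditions the rule; whether the stem ends in a vowel or a consonant is.
"bikmo" ends in a vowel. The stems ending in a vowel (bidsu → bidsueka, nibfa → nibfaeka, guknefo → guknefoeka) add -eka.
So bikmo → bikmoeka.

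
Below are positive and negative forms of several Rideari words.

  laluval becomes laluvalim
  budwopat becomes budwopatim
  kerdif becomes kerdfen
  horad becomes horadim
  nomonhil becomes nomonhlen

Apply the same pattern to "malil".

"malil" has last vowel 'i'. The stems whose last vowel is 'i' (nomonhil → nomonhlen, kerdif → kerdfen) delete the last vowel and add -en.
So malil → mallen.

mallen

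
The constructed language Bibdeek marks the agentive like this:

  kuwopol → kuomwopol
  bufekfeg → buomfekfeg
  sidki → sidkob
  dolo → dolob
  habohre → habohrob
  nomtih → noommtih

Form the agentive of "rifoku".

rifokob

"rifoku" ends in a vowel. The stems ending in a vowel (dolo → dolob, habohre → habohrob, sidki → sidkob) drop the final letter and add -ob.
The other pattern: stems ending in a consonant insert -om- after the first vowel.
So rifoku → rifokob.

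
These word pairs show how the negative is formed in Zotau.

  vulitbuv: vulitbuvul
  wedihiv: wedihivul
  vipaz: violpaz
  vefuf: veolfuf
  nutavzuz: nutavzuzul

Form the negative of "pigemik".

pigemikul

nutavzuz and vipaz both end in -z yet inflect differently (nutavzuzul, violpaz), so the final letter is not what conditions the rule; the number of vowels is.
"pigemik" has 3 vowels. The stems with 3 vowels (wedihiv → wedihivul, vulitbuv → vulitbuvul, nutavzuz → nutavzuzul) add -ul.
The other pattern: stems with 2 vowels insert -ol- after the first vowel.
So pigemik → pigemikul.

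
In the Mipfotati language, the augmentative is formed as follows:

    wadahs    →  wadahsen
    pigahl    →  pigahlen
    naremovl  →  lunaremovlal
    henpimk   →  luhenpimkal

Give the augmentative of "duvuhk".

duvuhken

pigahl and naremovl both end in -l yet inflect differently (pigahlen, lunaremovlal), so the final letter is not what conditions the rule; the second-to-last letter is.
"duvuhk" has second-to-last letter 'h'. The stems whose second-to-last letter is 'h' (wadahs → wadahsen, pigahl → pigahlen) add -en.
So duvuhk → duvuhken.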